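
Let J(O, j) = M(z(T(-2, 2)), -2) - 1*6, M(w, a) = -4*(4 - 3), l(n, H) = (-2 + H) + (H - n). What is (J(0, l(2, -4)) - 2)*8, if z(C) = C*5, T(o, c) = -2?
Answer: -96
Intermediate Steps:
z(C) = 5*C
l(n, H) = -2 - n + 2*H
M(w, a) = -4 (M(w, a) = -4*1 = -4)
J(O, j) = -10 (J(O, j) = -4 - 1*6 = -4 - 6 = -10)
(J(0, l(2, -4)) - 2)*8 = (-10 - 2)*8 = -12*8 = -96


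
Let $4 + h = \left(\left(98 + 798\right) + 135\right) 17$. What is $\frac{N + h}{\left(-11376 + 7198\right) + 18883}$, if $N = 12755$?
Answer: $\frac{30278}{14705} \approx 2.059$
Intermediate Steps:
$h = 17523$ ($h = -4 + \left(\left(98 + 798\right) + 135\right) 17 = -4 + \left(896 + 135\right) 17 = -4 + 1031 \cdot 17 = -4 + 17527 = 17523$)
$\frac{N + h}{\left(-11376 + 7198\right) + 18883} = \frac{12755 + 17523}{\left(-11376 + 7198\right) + 18883} = \frac{30278}{-4178 + 18883} = \frac{30278}{14705}$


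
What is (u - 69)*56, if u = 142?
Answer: 4088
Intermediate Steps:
(u - 69)*56 = (142 - 69)*56 = 73*56 = 4088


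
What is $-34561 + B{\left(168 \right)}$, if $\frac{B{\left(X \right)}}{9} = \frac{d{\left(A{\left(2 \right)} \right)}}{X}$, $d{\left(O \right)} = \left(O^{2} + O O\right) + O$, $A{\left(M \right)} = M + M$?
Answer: $- \frac{483827}{14} \approx -34559.0$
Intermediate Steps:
$A{\left(M \right)} = 2 M$
$d{\left(O \right)} = O + 2 O^{2}$ ($d{\left(O \right)} = \left(O^{2} + O^{2}\right) + O = 2 O^{2} + O = O + 2 O^{2}$)
$B{\left(X \right)} = \frac{324}{X}$ ($B{\left(X \right)} = 9 \frac{2 \cdot 2 \left(1 + 2 \cdot 2 \cdot 2\right)}{X} = 9 \frac{4 \left(1 + 2 \cdot 4\right)}{X} = 9 \frac{4 \left(1 + 8\right)}{X} = 9 \frac{4 \cdot 9}{X} = 9 \frac{36}{X} = \frac{324}{X}$)
$-34561 + B{\left(168 \right)} = -34561 + \frac{324}{168} = -34561 + 324 \cdot \frac{1}{168} = -34561 + \frac{27}{14} = - \frac{483827}{14}$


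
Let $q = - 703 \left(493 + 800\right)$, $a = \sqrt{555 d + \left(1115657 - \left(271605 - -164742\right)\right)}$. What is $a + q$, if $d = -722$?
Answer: $-908979 + 10 \sqrt{2786} \approx -9.0845 \cdot 10^{5}$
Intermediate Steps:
$a = 10 \sqrt{2786}$ ($a = \sqrt{555 \left(-722\right) + \left(1115657 - \left(271605 - -164742\right)\right)} = \sqrt{-400710 + \left(1115657 - \left(271605 + 164742\right)\right)} = \sqrt{-400710 + \left(1115657 - 436347\right)} = \sqrt{-400710 + 679310} = \sqrt{278600} = 10 \sqrt{2786} \approx 527.83$)
$q = -908979$ ($q = \left(-703\right) 1293 = -908979$)
$a + q = 10 \sqrt{2786} - 908979 = -908979 + 10 \sqrt{2786}$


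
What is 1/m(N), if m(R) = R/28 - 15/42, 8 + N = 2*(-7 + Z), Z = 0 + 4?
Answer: -7/6 ≈ -1.1667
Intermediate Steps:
Z = 4
N = -14 (N = -8 + 2*(-7 + 4) = -8 + 2*(-3) = -8 - 6 = -14)
m(R) = -5/14 + R/28 (m(R) = R*(1/28) - 15*1/42 = R/28 - 5/14 = -5/14 + R/28)
1/m(N) = 1/(-5/14 + (1/28)*(-14)) = 1/(-5/14 - ½) = 1/(-6/7) = -7/6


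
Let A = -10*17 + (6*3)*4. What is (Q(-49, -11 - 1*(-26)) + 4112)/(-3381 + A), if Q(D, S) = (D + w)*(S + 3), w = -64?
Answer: -2078/3479 ≈ -0.59730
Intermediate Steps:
Q(D, S) = (-64 + D)*(3 + S) (Q(D, S) = (D - 64)*(S + 3) = (-64 + D)*(3 + S))
A = -98 (A = -170 + 18*4 = -170 + 72 = -98)
(Q(-49, -11 - 1*(-26)) + 4112)/(-3381 + A) = ((-192 - 64*(-11 - 1*(-26)) + 3*(-49) - 49*(-11 - 1*(-26))) + 4112)/(-3381 - 98) = ((-192 - 64*(-11 + 26) - 147 - 49*(-11 + 26)) + 4112)/(-3479) = ((-192 - 64*15 - 147 - 49*15) + 4112)*(-1/3479) = ((-192 - 960 - 147 - 735) + 4112)*(-1/3479) = (-2034 + 4112)*(-1/3479) = 2078*(-1/3479) = -2078/3479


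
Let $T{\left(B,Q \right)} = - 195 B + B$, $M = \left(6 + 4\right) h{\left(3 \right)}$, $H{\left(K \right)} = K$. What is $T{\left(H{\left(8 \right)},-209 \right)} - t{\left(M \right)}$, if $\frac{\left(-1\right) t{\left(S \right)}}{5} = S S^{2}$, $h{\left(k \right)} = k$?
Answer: $133448$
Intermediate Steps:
$M = 30$ ($M = \left(6 + 4\right) 3 = 10 \cdot 3 = 30$)
$t{\left(S \right)} = - 5 S^{3}$ ($t{\left(S \right)} = - 5 S S^{2} = - 5 S^{3}$)
$T{\left(B,Q \right)} = - 194 B$
$T{\left(H{\left(8 \right)},-209 \right)} - t{\left(M \right)} = \left(-194\right) 8 - - 5 \cdot 30^{3} = -1552 - \left(-5\right) 27000 = -1552 - -135000 = -1552 + 135000 = 133448$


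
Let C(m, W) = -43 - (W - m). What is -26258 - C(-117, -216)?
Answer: -26314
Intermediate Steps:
C(m, W) = -43 + m - W (C(m, W) = -43 + (m - W) = -43 + m - W)
-26258 - C(-117, -216) = -26258 - (-43 - 117 - 1*(-216)) = -26258 - (-43 - 117 + 216) = -26258 - 1*56 = -26258 - 56 = -26314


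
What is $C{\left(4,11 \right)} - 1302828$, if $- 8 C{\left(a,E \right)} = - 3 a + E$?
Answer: $- \frac{10422623}{8} \approx -1.3028 \cdot 10^{6}$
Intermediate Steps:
$C{\left(a,E \right)} = - \frac{E}{8} + \frac{3 a}{8}$ ($C{\left(a,E \right)} = - \frac{- 3 a + E}{8} = - \frac{E - 3 a}{8} = - \frac{E}{8} + \frac{3 a}{8}$)
$C{\left(4,11 \right)} - 1302828 = \left(\left(- \frac{1}{8}\right) 11 + \frac{3}{8} \cdot 4\right) - 1302828 = \left(- \frac{11}{8} + \frac{3}{2}\right) - 1302828 = \frac{1}{8} - 1302828 = - \frac{10422623}{8}$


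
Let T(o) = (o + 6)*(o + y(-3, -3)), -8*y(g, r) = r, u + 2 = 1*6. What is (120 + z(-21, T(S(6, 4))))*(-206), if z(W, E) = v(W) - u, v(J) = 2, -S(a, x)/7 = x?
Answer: -24308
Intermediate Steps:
S(a, x) = -7*x
u = 4 (u = -2 + 1*6 = -2 + 6 = 4)
y(g, r) = -r/8
T(o) = (6 + o)*(3/8 + o) (T(o) = (o + 6)*(o - 1/8*(-3)) = (6 + o)*(o + 3/8) = (6 + o)*(3/8 + o))
z(W, E) = -2 (z(W, E) = 2 - 1*4 = 2 - 4 = -2)
(120 + z(-21, T(S(6, 4))))*(-206) = (120 - 2)*(-206) = 118*(-206) = -24308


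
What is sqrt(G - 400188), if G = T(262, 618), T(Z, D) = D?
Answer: I*sqrt(399570) ≈ 632.12*I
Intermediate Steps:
G = 618
sqrt(G - 400188) = sqrt(618 - 400188) = sqrt(-399570) = I*sqrt(399570)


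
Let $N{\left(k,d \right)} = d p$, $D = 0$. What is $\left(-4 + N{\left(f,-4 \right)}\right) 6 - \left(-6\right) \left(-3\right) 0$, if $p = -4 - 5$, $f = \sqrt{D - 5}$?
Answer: $192$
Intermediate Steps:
$f = i \sqrt{5}$ ($f = \sqrt{0 - 5} = \sqrt{-5} = i \sqrt{5} \approx 2.2361 i$)
$p = -9$
$N{\left(k,d \right)} = - 9 d$ ($N{\left(k,d \right)} = d \left(-9\right) = - 9 d$)
$\left(-4 + N{\left(f,-4 \right)}\right) 6 - \left(-6\right) \left(-3\right) 0 = \left(-4 - -36\right) 6 - \left(-6\right) \left(-3\right) 0 = \left(-4 + 36\right) 6 - 18 \cdot 0 = 32 \cdot 6 - 0 = 192 + 0 = 192$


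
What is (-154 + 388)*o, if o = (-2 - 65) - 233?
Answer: -70200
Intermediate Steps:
o = -300 (o = -67 - 233 = -300)
(-154 + 388)*o = (-154 + 388)*(-300) = 234*(-300) = -70200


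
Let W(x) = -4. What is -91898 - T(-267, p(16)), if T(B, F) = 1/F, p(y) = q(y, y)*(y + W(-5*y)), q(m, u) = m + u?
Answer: -35288833/384 ≈ -91898.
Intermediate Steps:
p(y) = 2*y*(-4 + y) (p(y) = (y + y)*(y - 4) = (2*y)*(-4 + y) = 2*y*(-4 + y))
-91898 - T(-267, p(16)) = -91898 - 1/(2*16*(-4 + 16)) = -91898 - 1/(2*16*12) = -91898 - 1/384 = -35288833/384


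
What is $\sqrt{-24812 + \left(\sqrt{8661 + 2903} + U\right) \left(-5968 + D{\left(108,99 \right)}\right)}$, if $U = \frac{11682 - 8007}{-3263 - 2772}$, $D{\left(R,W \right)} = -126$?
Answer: $\frac{\sqrt{-30741075758 - 124292529284 \sqrt{59}}}{1207} \approx 822.45 i$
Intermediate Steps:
$U = - \frac{735}{1207}$ ($U = \frac{3675}{-6035} = 3675 \left(- \frac{1}{6035}\right) = - \frac{735}{1207} \approx -0.60895$)
$\sqrt{-24812 + \left(\sqrt{8661 + 2903} + U\right) \left(-5968 + D{\left(108,99 \right)}\right)} = \sqrt{-24812 + \left(\sqrt{8661 + 2903} - \frac{735}{1207}\right) \left(-5968 - 126\right)} = \sqrt{-24812 + \left(\sqrt{11564} - \frac{735}{1207}\right) \left(-6094\right)} = \sqrt{-24812 + \left(14 \sqrt{59} - \frac{735}{1207}\right) \left(-6094\right)} = \sqrt{-24812 + \left(- \frac{735}{1207} + 14 \sqrt{59}\right) \left(-6094\right)} = \sqrt{-24812 + \left(\frac{4479090}{1207} - 85316 \sqrt{59}\right)} = \sqrt{- \frac{25468994}{1207} - 85316 \sqrt{59}}$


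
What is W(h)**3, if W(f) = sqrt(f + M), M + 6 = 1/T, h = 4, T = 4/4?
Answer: -I ≈ -1.0*I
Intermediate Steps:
T = 1 (T = 4*(1/4) = 1)
M = -5 (M = -6 + 1/1 = -6 + 1 = -5)
W(f) = sqrt(-5 + f) (W(f) = sqrt(f - 5) = sqrt(-5 + f))
W(h)**3 = (sqrt(-5 + 4))**3 = (sqrt(-1))**3 = I**3 = -I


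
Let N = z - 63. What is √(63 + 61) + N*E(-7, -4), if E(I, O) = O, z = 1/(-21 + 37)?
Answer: 1007/4 + 2*√31 ≈ 262.89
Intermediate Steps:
z = 1/16 ≈ 0.062500
N = -1007/16 (N = 1/16 - 63 = -1007/16 ≈ -62.938)
√(63 + 61) + N*E(-7, -4) = √(63 + 61) - 1007/16*(-4) = √124 + 1007/4 = 2*√31 + 1007/4 = 1007/4 + 2*√31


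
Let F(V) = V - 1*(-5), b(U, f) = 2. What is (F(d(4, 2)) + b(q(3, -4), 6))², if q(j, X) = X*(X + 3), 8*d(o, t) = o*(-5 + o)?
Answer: 169/4 ≈ 42.250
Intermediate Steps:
d(o, t) = o*(-5 + o)/8 (d(o, t) = (o*(-5 + o))/8 = o*(-5 + o)/8)
q(j, X) = X*(3 + X)
F(V) = 5 + V (F(V) = V + 5 = 5 + V)
(F(d(4, 2)) + b(q(3, -4), 6))² = ((5 + (⅛)*4*(-5 + 4)) + 2)² = ((5 + (⅛)*4*(-1)) + 2)² = ((5 - ½) + 2)² = (9/2 + 2)² = (13/2)² = 169/4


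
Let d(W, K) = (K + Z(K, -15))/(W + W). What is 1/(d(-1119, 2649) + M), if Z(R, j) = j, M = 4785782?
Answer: 373/1785096247 ≈ 2.0895e-7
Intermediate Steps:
d(W, K) = (-15 + K)/(2*W) (d(W, K) = (K - 15)/(W + W) = (-15 + K)/((2*W)) = (-15 + K)*(1/(2*W)) = (-15 + K)/(2*W))
1/(d(-1119, 2649) + M) = 1/((1/2)*(-15 + 2649)/(-1119) + 4785782) = 1/((1/2)*(-1/1119)*2634 + 4785782) = 1/(-439/373 + 4785782) = 1/(1785096247/373) = 373/1785096247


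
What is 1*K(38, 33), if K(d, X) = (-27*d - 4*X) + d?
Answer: -1120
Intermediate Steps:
K(d, X) = -26*d - 4*X
1*K(38, 33) = 1*(-26*38 - 4*33) = 1*(-988 - 132) = 1*(-1120) = -1120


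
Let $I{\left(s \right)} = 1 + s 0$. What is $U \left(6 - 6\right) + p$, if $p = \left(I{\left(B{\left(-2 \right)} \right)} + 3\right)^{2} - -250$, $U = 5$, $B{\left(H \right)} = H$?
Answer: $266$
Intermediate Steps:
$I{\left(s \right)} = 1$ ($I{\left(s \right)} = 1 + 0 = 1$)
$p = 266$ ($p = \left(1 + 3\right)^{2} - -250 = 4^{2} + 250 = 16 + 250 = 266$)
$U \left(6 - 6\right) + p = 5 \left(6 - 6\right) + 266 = 5 \cdot 0 + 266 = 0 + 266 = 266$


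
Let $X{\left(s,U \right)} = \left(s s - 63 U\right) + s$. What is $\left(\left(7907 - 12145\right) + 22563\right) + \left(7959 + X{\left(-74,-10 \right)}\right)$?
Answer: $32316$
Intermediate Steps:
$X{\left(s,U \right)} = s + s^{2} - 63 U$ ($X{\left(s,U \right)} = \left(s^{2} - 63 U\right) + s = s + s^{2} - 63 U$)
$\left(\left(7907 - 12145\right) + 22563\right) + \left(7959 + X{\left(-74,-10 \right)}\right) = \left(\left(7907 - 12145\right) + 22563\right) + \left(7959 - \left(-556 - 5476\right)\right) = \left(\left(7907 - 12145\right) + 22563\right) + \left(7959 + \left(-74 + 5476 + 630\right)\right) = \left(-4238 + 22563\right) + \left(7959 + 6032\right) = 18325 + 13991 = 32316$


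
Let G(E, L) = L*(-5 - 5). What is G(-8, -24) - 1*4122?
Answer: -3882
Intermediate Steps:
G(E, L) = -10*L (G(E, L) = L*(-10) = -10*L)
G(-8, -24) - 1*4122 = -10*(-24) - 1*4122 = 240 - 4122 = -3882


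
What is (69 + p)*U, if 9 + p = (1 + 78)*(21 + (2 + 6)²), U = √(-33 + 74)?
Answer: 6775*√41 ≈ 43381.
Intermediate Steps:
U = √41 ≈ 6.4031
p = 6706 (p = -9 + (1 + 78)*(21 + (2 + 6)²) = -9 + 79*(21 + 8²) = -9 + 79*(21 + 64) = -9 + 79*85 = -9 + 6715 = 6706)
(69 + p)*U = (69 + 6706)*√41 = 6775*√41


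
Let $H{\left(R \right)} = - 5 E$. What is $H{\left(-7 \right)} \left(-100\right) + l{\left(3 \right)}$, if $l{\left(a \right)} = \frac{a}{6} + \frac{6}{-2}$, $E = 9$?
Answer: $\frac{8995}{2} \approx 4497.5$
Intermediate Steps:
$l{\left(a \right)} = -3 + \frac{a}{6}$ ($l{\left(a \right)} = a \frac{1}{6} + 6 \left(- \frac{1}{2}\right) = \frac{a}{6} - 3 = -3 + \frac{a}{6}$)
$H{\left(R \right)} = -45$ ($H{\left(R \right)} = \left(-5\right) 9 = -45$)
$H{\left(-7 \right)} \left(-100\right) + l{\left(3 \right)} = \left(-45\right) \left(-100\right) + \left(-3 + \frac{1}{6} \cdot 3\right) = 4500 + \left(-3 + \frac{1}{2}\right) = 4500 - \frac{5}{2} = \frac{8995}{2}$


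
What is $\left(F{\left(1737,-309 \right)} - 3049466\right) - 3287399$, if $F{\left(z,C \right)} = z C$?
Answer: $-6873598$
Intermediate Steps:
$F{\left(z,C \right)} = C z$
$\left(F{\left(1737,-309 \right)} - 3049466\right) - 3287399 = \left(\left(-309\right) 1737 - 3049466\right) - 3287399 = \left(-536733 - 3049466\right) - 3287399 = -3586199 - 3287399 = -6873598$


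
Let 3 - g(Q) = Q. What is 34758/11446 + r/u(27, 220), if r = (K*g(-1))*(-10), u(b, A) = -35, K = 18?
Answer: 945765/40061 ≈ 23.608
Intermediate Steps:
g(Q) = 3 - Q
r = -720 (r = (18*(3 - 1*(-1)))*(-10) = (18*(3 + 1))*(-10) = (18*4)*(-10) = 72*(-10) = -720)
34758/11446 + r/u(27, 220) = 34758/11446 - 720/(-35) = 34758*(1/11446) - 720*(-1/35) = 17379/5723 + 144/7 = 945765/40061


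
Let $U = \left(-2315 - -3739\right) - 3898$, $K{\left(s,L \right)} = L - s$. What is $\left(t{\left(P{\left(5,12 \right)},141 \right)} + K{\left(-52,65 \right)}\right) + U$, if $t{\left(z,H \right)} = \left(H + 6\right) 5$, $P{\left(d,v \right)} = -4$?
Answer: $-1622$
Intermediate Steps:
$t{\left(z,H \right)} = 30 + 5 H$ ($t{\left(z,H \right)} = \left(6 + H\right) 5 = 30 + 5 H$)
$U = -2474$ ($U = \left(-2315 + 3739\right) - 3898 = 1424 - 3898 = -2474$)
$\left(t{\left(P{\left(5,12 \right)},141 \right)} + K{\left(-52,65 \right)}\right) + U = \left(\left(30 + 5 \cdot 141\right) + \left(65 - -52\right)\right) - 2474 = \left(\left(30 + 705\right) + \left(65 + 52\right)\right) - 2474 = \left(735 + 117\right) - 2474 = 852 - 2474 = -1622$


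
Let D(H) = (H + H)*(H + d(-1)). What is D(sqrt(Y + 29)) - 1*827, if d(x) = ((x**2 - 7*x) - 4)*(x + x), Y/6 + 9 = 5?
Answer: -817 - 16*sqrt(5) ≈ -852.78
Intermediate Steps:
Y = -24 (Y = -54 + 6*5 = -54 + 30 = -24)
d(x) = 2*x*(-4 + x**2 - 7*x) (d(x) = (-4 + x**2 - 7*x)*(2*x) = 2*x*(-4 + x**2 - 7*x))
D(H) = 2*H*(-8 + H) (D(H) = (H + H)*(H + 2*(-1)*(-4 + (-1)**2 - 7*(-1))) = (2*H)*(H + 2*(-1)*(-4 + 1 + 7)) = (2*H)*(H + 2*(-1)*4) = (2*H)*(H - 8) = (2*H)*(-8 + H) = 2*H*(-8 + H))
D(sqrt(Y + 29)) - 1*827 = 2*sqrt(-24 + 29)*(-8 + sqrt(-24 + 29)) - 1*827 = 2*sqrt(5)*(-8 + sqrt(5)) - 827 = -827 + 2*sqrt(5)*(-8 + sqrt(5))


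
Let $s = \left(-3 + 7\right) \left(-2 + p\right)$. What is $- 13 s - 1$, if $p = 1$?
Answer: $51$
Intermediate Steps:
$s = -4$ ($s = \left(-3 + 7\right) \left(-2 + 1\right) = 4 \left(-1\right) = -4$)
$- 13 s - 1 = \left(-13\right) \left(-4\right) - 1 = 52 - 1 = 51$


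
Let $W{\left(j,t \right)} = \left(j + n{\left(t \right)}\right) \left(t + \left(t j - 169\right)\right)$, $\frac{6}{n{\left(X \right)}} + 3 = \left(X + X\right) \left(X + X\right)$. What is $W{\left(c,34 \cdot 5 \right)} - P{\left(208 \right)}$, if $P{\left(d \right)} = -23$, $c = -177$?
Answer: $\frac{615643547738}{115597} \approx 5.3258 \cdot 10^{6}$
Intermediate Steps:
$n{\left(X \right)} = \frac{6}{-3 + 4 X^{2}}$ ($n{\left(X \right)} = \frac{6}{-3 + \left(X + X\right) \left(X + X\right)} = \frac{6}{-3 + 2 X 2 X} = \frac{6}{-3 + 4 X^{2}}$)
$W{\left(j,t \right)} = \left(j + \frac{6}{-3 + 4 t^{2}}\right) \left(-169 + t + j t\right)$ ($W{\left(j,t \right)} = \left(j + \frac{6}{-3 + 4 t^{2}}\right) \left(t + \left(t j - 169\right)\right) = \left(j + \frac{6}{-3 + 4 t^{2}}\right) \left(t + \left(j t - 169\right)\right) = \left(j + \frac{6}{-3 + 4 t^{2}}\right) \left(t + \left(-169 + j t\right)\right) = \left(j + \frac{6}{-3 + 4 t^{2}}\right) \left(-169 + t + j t\right)$)
$W{\left(c,34 \cdot 5 \right)} - P{\left(208 \right)} = \frac{-1014 + 6 \cdot 34 \cdot 5 + 6 \left(-177\right) 34 \cdot 5 - 177 \left(-3 + 4 \left(34 \cdot 5\right)^{2}\right) \left(-169 + 34 \cdot 5 - 177 \cdot 34 \cdot 5\right)}{-3 + 4 \left(34 \cdot 5\right)^{2}} - -23 = \frac{-1014 + 6 \cdot 170 + 6 \left(-177\right) 170 - 177 \left(-3 + 4 \cdot 170^{2}\right) \left(-169 + 170 - 30090\right)}{-3 + 4 \cdot 170^{2}} + 23 = \frac{-1014 + 1020 - 180540 - 177 \left(-3 + 4 \cdot 28900\right) \left(-169 + 170 - 30090\right)}{-3 + 4 \cdot 28900} + 23 = \frac{-1014 + 1020 - 180540 - 177 \left(-3 + 115600\right) \left(-30089\right)}{-3 + 115600} + 23 = \frac{-1014 + 1020 - 180540 - 20460669 \left(-30089\right)}{115597} + 23 = \frac{-1014 + 1020 - 180540 + 615641069541}{115597} + 23 = \frac{1}{115597} \cdot 615640889007 + 23 = \frac{615640889007}{115597} + 23 = \frac{615643547738}{115597}$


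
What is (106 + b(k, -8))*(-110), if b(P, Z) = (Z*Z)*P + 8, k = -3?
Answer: 8580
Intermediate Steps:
b(P, Z) = 8 + P*Z² (b(P, Z) = Z²*P + 8 = P*Z² + 8 = 8 + P*Z²)
(106 + b(k, -8))*(-110) = (106 + (8 - 3*(-8)²))*(-110) = (106 + (8 - 3*64))*(-110) = (106 + (8 - 192))*(-110) = (106 - 184)*(-110) = -78*(-110) = 8580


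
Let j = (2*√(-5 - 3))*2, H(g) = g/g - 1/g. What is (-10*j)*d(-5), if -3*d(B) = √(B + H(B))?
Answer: -16*√190/3 ≈ -73.515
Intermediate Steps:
H(g) = 1 - 1/g
d(B) = -√(B + (-1 + B)/B)/3
j = 8*I*√2 (j = (2*√(-8))*2 = (2*(2*I*√2))*2 = (4*I*√2)*2 = 8*I*√2 ≈ 11.314*I)
(-10*j)*d(-5) = (-80*I*√2)*(-√(1 - 5 - 1/(-5))/3) = (-80*I*√2)*(-√(1 - 5 - 1*(-⅕))/3) = (-80*I*√2)*(-√(1 - 5 + ⅕)/3) = (-80*I*√2)*(-I*√95/15) = -16*√190/3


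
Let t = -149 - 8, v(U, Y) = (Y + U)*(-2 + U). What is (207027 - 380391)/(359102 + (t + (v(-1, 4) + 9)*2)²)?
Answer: -57788/127917 ≈ -0.45176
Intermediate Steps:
v(U, Y) = (-2 + U)*(U + Y) (v(U, Y) = (U + Y)*(-2 + U) = (-2 + U)*(U + Y))
t = -157
(207027 - 380391)/(359102 + (t + (v(-1, 4) + 9)*2)²) = (207027 - 380391)/(359102 + (-157 + (((-1)² - 2*(-1) - 2*4 - 1*4) + 9)*2)²) = -173364/(359102 + (-157 + ((1 + 2 - 8 - 4) + 9)*2)²) = -173364/(359102 + (-157 + (-9 + 9)*2)²) = -173364/(359102 + (-157 + 0*2)²) = -173364/(359102 + (-157 + 0)²) = -173364/(359102 + (-157)²) = -173364/(359102 + 24649) = -173364/383751 = -173364*1/383751 = -57788/127917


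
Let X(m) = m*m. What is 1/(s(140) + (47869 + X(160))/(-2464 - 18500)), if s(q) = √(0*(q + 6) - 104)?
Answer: -1540204116/51104580745 - 878978592*I*√26/51104580745 ≈ -0.030138 - 0.087701*I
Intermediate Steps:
X(m) = m²
s(q) = 2*I*√26 (s(q) = √(0*(6 + q) - 104) = √(0 - 104) = √(-104) = 2*I*√26)
1/(s(140) + (47869 + X(160))/(-2464 - 18500)) = 1/(2*I*√26 + (47869 + 160²)/(-2464 - 18500)) = 1/(2*I*√26 + (47869 + 25600)/(-20964)) = 1/(2*I*√26 + 73469*(-1/20964)) = 1/(2*I*√26 - 73469/20964) = 1/(-73469/20964 + 2*I*√26)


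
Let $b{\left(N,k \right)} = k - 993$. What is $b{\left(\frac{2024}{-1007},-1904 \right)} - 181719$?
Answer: $-184616$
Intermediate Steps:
$b{\left(N,k \right)} = -993 + k$
$b{\left(\frac{2024}{-1007},-1904 \right)} - 181719 = \left(-993 - 1904\right) - 181719 = -2897 - 181719 = -184616$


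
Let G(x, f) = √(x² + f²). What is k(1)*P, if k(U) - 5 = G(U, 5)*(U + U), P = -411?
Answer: -2055 - 822*√26 ≈ -6246.4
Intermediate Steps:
G(x, f) = √(f² + x²)
k(U) = 5 + 2*U*√(25 + U²) (k(U) = 5 + √(5² + U²)*(U + U) = 5 + √(25 + U²)*(2*U) = 5 + 2*U*√(25 + U²))
k(1)*P = (5 + 2*1*√(25 + 1²))*(-411) = (5 + 2*1*√(25 + 1))*(-411) = (5 + 2*1*√26)*(-411) = (5 + 2*√26)*(-411) = -2055 - 822*√26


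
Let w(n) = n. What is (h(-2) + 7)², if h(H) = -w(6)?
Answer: 1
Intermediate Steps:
h(H) = -6 (h(H) = -1*6 = -6)
(h(-2) + 7)² = (-6 + 7)² = 1² = 1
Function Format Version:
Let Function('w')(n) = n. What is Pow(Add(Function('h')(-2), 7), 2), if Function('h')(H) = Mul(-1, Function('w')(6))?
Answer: 1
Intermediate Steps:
Function('h')(H) = -6 (Function('h')(H) = Mul(-1, 6) = -6)
Pow(Add(Function('h')(-2), 7), 2) = Pow(Add(-6, 7), 2) = Pow(1, 2) = 1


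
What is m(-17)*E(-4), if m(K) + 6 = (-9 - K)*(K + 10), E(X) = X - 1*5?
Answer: 558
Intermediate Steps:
E(X) = -5 + X (E(X) = X - 5 = -5 + X)
m(K) = -6 + (-9 - K)*(10 + K) (m(K) = -6 + (-9 - K)*(K + 10) = -6 + (-9 - K)*(10 + K))
m(-17)*E(-4) = (-96 - 1*(-17)² - 19*(-17))*(-5 - 4) = (-96 - 1*289 + 323)*(-9) = (-96 - 289 + 323)*(-9) = -62*(-9) = 558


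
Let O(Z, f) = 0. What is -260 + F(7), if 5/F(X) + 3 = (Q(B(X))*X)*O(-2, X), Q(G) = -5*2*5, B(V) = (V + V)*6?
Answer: -785/3 ≈ -261.67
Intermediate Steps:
B(V) = 12*V (B(V) = (2*V)*6 = 12*V)
Q(G) = -50 (Q(G) = -10*5 = -50)
F(X) = -5/3 (F(X) = 5/(-3 - 50*X*0) = 5/(-3 + 0) = 5/(-3) = 5*(-⅓) = -5/3)
-260 + F(7) = -260 - 5/3 = -785/3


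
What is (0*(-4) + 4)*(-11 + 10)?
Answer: -4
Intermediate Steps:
(0*(-4) + 4)*(-11 + 10) = (0 + 4)*(-1) = 4*(-1) = -4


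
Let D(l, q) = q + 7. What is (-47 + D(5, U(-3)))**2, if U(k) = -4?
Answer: 1936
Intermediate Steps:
D(l, q) = 7 + q
(-47 + D(5, U(-3)))**2 = (-47 + (7 - 4))**2 = (-47 + 3)**2 = (-44)**2 = 1936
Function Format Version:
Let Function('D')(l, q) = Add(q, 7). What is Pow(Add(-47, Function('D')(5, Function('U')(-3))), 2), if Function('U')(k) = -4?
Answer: 1936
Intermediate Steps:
Function('D')(l, q) = Add(7, q)
Pow(Add(-47, Function('D')(5, Function('U')(-3))), 2) = Pow(Add(-47, Add(7, -4)), 2) = Pow(Add(-47, 3), 2) = Pow(-44, 2) = 1936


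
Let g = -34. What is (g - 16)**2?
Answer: 2500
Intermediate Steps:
(g - 16)**2 = (-34 - 16)**2 = (-50)**2 = 2500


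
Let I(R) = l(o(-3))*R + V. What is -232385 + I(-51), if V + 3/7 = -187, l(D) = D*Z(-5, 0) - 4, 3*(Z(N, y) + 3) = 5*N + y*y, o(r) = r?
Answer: -1638717/7 ≈ -2.3410e+5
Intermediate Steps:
Z(N, y) = -3 + y²/3 + 5*N/3 (Z(N, y) = -3 + (5*N + y*y)/3 = -3 + (5*N + y²)/3 = -3 + (y² + 5*N)/3 = -3 + (y²/3 + 5*N/3) = -3 + y²/3 + 5*N/3)
l(D) = -4 - 34*D/3 (l(D) = D*(-3 + (⅓)*0² + (5/3)*(-5)) - 4 = D*(-3 + (⅓)*0 - 25/3) - 4 = D*(-3 + 0 - 25/3) - 4 = D*(-34/3) - 4 = -34*D/3 - 4 = -4 - 34*D/3)
V = -1312/7 (V = -3/7 - 187 = -1312/7 ≈ -187.43)
I(R) = -1312/7 + 30*R (I(R) = (-4 - 34/3*(-3))*R - 1312/7 = (-4 + 34)*R - 1312/7 = 30*R - 1312/7 = -1312/7 + 30*R)
-232385 + I(-51) = -232385 + (-1312/7 + 30*(-51)) = -232385 + (-1312/7 - 1530) = -232385 - 12022/7 = -1638717/7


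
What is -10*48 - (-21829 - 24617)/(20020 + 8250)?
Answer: -6761577/14135 ≈ -478.36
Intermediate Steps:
-10*48 - (-21829 - 24617)/(20020 + 8250) = -480 - (-46446)/28270 = -480 - 1*(-23223/14135) = -480 + 23223/14135 = -6761577/14135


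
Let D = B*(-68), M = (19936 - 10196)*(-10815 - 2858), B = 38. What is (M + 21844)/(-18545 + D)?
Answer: 44384392/7043 ≈ 6301.9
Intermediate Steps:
M = -133175020 (M = 9740*(-13673) = -133175020)
D = -2584 (D = 38*(-68) = -2584)
(M + 21844)/(-18545 + D) = (-133175020 + 21844)/(-18545 - 2584) = -133153176/(-21129) = -133153176*(-1/21129) = 44384392/7043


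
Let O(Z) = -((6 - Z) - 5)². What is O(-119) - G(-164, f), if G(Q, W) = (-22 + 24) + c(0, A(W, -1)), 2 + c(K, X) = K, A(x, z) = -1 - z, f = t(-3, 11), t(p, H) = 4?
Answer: -14400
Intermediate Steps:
f = 4
c(K, X) = -2 + K
G(Q, W) = 0 (G(Q, W) = (-22 + 24) + (-2 + 0) = 2 - 2 = 0)
O(Z) = -(1 - Z)²
O(-119) - G(-164, f) = -(-1 - 119)² - 1*0 = -1*(-120)² + 0 = -1*14400 + 0 = -14400 + 0 = -14400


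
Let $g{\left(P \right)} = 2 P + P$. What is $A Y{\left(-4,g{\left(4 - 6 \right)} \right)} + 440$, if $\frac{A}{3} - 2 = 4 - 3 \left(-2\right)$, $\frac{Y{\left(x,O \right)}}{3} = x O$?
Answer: $3032$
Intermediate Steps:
$g{\left(P \right)} = 3 P$
$Y{\left(x,O \right)} = 3 O x$ ($Y{\left(x,O \right)} = 3 x O = 3 O x$)
$A = 36$ ($A = 6 + 3 \left(4 - 3 \left(-2\right)\right) = 6 + 3 \left(4 - -6\right) = 6 + 3 \left(4 + 6\right) = 6 + 3 \cdot 10 = 6 + 30 = 36$)
$A Y{\left(-4,g{\left(4 - 6 \right)} \right)} + 440 = 36 \cdot 3 \cdot 3 \left(4 - 6\right) \left(-4\right) + 440 = 36 \cdot 3 \cdot 3 \left(-2\right) \left(-4\right) + 440 = 36 \cdot 3 \left(-6\right) \left(-4\right) + 440 = 36 \cdot 72 + 440 = 2592 + 440 = 3032$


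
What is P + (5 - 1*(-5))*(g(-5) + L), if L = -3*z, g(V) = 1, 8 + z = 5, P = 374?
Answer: 474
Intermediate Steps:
z = -3 (z = -8 + 5 = -3)
L = 9 (L = -3*(-3) = 9)
P + (5 - 1*(-5))*(g(-5) + L) = 374 + (5 - 1*(-5))*(1 + 9) = 374 + (5 + 5)*10 = 374 + 10*10 = 374 + 100 = 474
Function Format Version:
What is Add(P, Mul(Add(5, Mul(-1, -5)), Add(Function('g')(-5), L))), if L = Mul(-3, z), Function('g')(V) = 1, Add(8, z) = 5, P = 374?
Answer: 474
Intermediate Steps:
z = -3 (z = Add(-8, 5) = -3)
L = 9 (L = Mul(-3, -3) = 9)
Add(P, Mul(Add(5, Mul(-1, -5)), Add(Function('g')(-5), L))) = Add(374, Mul(Add(5, Mul(-1, -5)), Add(1, 9))) = Add(374, Mul(Add(5, 5), 10)) = Add(374, Mul(10, 10)) = Add(374, 100) = 474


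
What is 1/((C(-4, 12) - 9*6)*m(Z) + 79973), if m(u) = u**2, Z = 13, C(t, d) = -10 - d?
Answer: 1/67129 ≈ 1.4897e-5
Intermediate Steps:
1/((C(-4, 12) - 9*6)*m(Z) + 79973) = 1/(((-10 - 1*12) - 9*6)*13**2 + 79973) = 1/(((-10 - 12) - 54)*169 + 79973) = 1/((-22 - 54)*169 + 79973) = 1/(-76*169 + 79973) = 1/(-12844 + 79973) = 1/67129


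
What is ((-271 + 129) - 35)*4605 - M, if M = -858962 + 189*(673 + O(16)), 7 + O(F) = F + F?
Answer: -88045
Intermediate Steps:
O(F) = -7 + 2*F (O(F) = -7 + (F + F) = -7 + 2*F)
M = -727040 (M = -858962 + 189*(673 + (-7 + 2*16)) = -858962 + 189*(673 + (-7 + 32)) = -858962 + 189*(673 + 25) = -858962 + 189*698 = -858962 + 131922 = -727040)
((-271 + 129) - 35)*4605 - M = ((-271 + 129) - 35)*4605 - 1*(-727040) = (-142 - 35)*4605 + 727040 = -177*4605 + 727040 = -815085 + 727040 = -88045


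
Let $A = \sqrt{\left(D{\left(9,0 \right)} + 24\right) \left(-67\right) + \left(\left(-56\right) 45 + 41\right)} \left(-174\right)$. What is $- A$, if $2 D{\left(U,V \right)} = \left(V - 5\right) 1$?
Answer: $261 i \sqrt{1742} \approx 10893.0 i$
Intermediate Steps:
$D{\left(U,V \right)} = - \frac{5}{2} + \frac{V}{2}$ ($D{\left(U,V \right)} = \frac{\left(V - 5\right) 1}{2} = \frac{\left(-5 + V\right) 1}{2} = \frac{-5 + V}{2} = - \frac{5}{2} + \frac{V}{2}$)
$A = - 261 i \sqrt{1742}$ ($A = \sqrt{\left(\left(- \frac{5}{2} + \frac{1}{2} \cdot 0\right) + 24\right) \left(-67\right) + \left(\left(-56\right) 45 + 41\right)} \left(-174\right) = \sqrt{\left(\left(- \frac{5}{2} + 0\right) + 24\right) \left(-67\right) + \left(-2520 + 41\right)} \left(-174\right) = \sqrt{\left(- \frac{5}{2} + 24\right) \left(-67\right) - 2479} \left(-174\right) = \sqrt{\frac{43}{2} \left(-67\right) - 2479} \left(-174\right) = \sqrt{- \frac{2881}{2} - 2479} \left(-174\right) = \sqrt{- \frac{7839}{2}} \left(-174\right) = \frac{3 i \sqrt{1742}}{2} \left(-174\right) = - 261 i \sqrt{1742} \approx - 10893.0 i$)
$- A = - \left(-261\right) i \sqrt{1742} = 261 i \sqrt{1742}$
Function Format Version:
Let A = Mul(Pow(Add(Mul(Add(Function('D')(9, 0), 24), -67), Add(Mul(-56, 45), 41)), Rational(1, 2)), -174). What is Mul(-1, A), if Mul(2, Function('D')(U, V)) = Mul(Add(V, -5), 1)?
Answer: Mul(261, I, Pow(1742, Rational(1, 2))) ≈ Mul(10893., I)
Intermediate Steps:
Function('D')(U, V) = Add(Rational(-5, 2), Mul(Rational(1, 2), V)) (Function('D')(U, V) = Mul(Rational(1, 2), Mul(Add(V, -5), 1)) = Mul(Rational(1, 2), Mul(Add(-5, V), 1)) = Mul(Rational(1, 2), Add(-5, V)) = Add(Rational(-5, 2), Mul(Rational(1, 2), V)))
A = Mul(-261, I, Pow(1742, Rational(1, 2))) (A = Mul(Pow(Add(Mul(Add(Add(Rational(-5, 2), Mul(Rational(1, 2), 0)), 24), -67), Add(Mul(-56, 45), 41)), Rational(1, 2)), -174) = Mul(Pow(Add(Mul(Add(Add(Rational(-5, 2), 0), 24), -67), Add(-2520, 41)), Rational(1, 2)), -174) = Mul(Pow(Add(Mul(Add(Rational(-5, 2), 24), -67), -2479), Rational(1, 2)), -174) = Mul(Pow(Add(Mul(Rational(43, 2), -67), -2479), Rational(1, 2)), -174) = Mul(Pow(Add(Rational(-2881, 2), -2479), Rational(1, 2)), -174) = Mul(Pow(Rational(-7839, 2), Rational(1, 2)), -174) = Mul(Mul(Rational(3, 2), I, Pow(1742, Rational(1, 2))), -174) = Mul(-261, I, Pow(1742, Rational(1, 2))) ≈ Mul(-10893., I))
Mul(-1, A) = Mul(-1, Mul(-261, I, Pow(1742, Rational(1, 2)))) = Mul(261, I, Pow(1742, Rational(1, 2)))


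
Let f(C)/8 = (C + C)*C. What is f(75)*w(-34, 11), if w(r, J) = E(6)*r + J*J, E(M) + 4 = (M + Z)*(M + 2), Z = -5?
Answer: -1350000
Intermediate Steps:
E(M) = -4 + (-5 + M)*(2 + M) (E(M) = -4 + (M - 5)*(M + 2) = -4 + (-5 + M)*(2 + M))
f(C) = 16*C² (f(C) = 8*((C + C)*C) = 8*((2*C)*C) = 8*(2*C²) = 16*C²)
w(r, J) = J² + 4*r (w(r, J) = (-14 + 6² - 3*6)*r + J*J = (-14 + 36 - 18)*r + J² = 4*r + J² = J² + 4*r)
f(75)*w(-34, 11) = (16*75²)*(11² + 4*(-34)) = (16*5625)*(121 - 136) = 90000*(-15) = -1350000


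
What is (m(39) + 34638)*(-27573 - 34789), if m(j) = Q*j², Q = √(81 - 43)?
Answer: -2160094956 - 94852602*√38 ≈ -2.7448e+9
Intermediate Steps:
Q = √38 ≈ 6.1644
m(j) = √38*j²
(m(39) + 34638)*(-27573 - 34789) = (√38*39² + 34638)*(-27573 - 34789) = (√38*1521 + 34638)*(-62362) = (1521*√38 + 34638)*(-62362) = (34638 + 1521*√38)*(-62362) = -2160094956 - 94852602*√38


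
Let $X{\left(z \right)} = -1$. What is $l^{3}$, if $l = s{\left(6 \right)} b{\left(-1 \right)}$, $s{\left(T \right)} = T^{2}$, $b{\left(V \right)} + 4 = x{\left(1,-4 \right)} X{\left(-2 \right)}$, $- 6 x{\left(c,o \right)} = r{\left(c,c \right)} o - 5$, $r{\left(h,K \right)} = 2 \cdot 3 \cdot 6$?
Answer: $-1118386872$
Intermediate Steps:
$r{\left(h,K \right)} = 36$ ($r{\left(h,K \right)} = 6 \cdot 6 = 36$)
$x{\left(c,o \right)} = \frac{5}{6} - 6 o$ ($x{\left(c,o \right)} = - \frac{36 o - 5}{6} = - \frac{-5 + 36 o}{6} = \frac{5}{6} - 6 o$)
$b{\left(V \right)} = - \frac{173}{6}$ ($b{\left(V \right)} = -4 + \left(\frac{5}{6} - -24\right) \left(-1\right) = -4 + \left(\frac{5}{6} + 24\right) \left(-1\right) = -4 + \frac{149}{6} \left(-1\right) = -4 - \frac{149}{6} = - \frac{173}{6}$)
$l = -1038$ ($l = 6^{2} \left(- \frac{173}{6}\right) = 36 \left(- \frac{173}{6}\right) = -1038$)
$l^{3} = \left(-1038\right)^{3} = -1118386872$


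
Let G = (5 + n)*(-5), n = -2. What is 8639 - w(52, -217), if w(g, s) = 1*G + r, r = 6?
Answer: 8648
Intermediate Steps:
G = -15 (G = (5 - 2)*(-5) = 3*(-5) = -15)
w(g, s) = -9 (w(g, s) = 1*(-15) + 6 = -15 + 6 = -9)
8639 - w(52, -217) = 8639 - 1*(-9) = 8639 + 9 = 8648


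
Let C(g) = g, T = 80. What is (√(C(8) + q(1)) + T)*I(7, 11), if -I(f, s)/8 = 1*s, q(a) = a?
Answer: -7304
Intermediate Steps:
I(f, s) = -8*s
(√(C(8) + q(1)) + T)*I(7, 11) = (√(8 + 1) + 80)*(-8*11) = (√9 + 80)*(-88) = (3 + 80)*(-88) = 83*(-88) = -7304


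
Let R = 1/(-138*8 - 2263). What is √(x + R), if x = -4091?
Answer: 11*I*√383292546/3367 ≈ 63.961*I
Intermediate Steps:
R = -1/3367 (R = 1/(-1104 - 2263) = 1/(-3367) = -1/3367 ≈ -0.00029700)
√(x + R) = √(-4091 - 1/3367) = √(-13774398/3367) = 11*I*√383292546/3367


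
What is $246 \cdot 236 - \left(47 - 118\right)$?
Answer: $58127$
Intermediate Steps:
$246 \cdot 236 - \left(47 - 118\right) = 58056 - -71 = 58056 + \left(-100 + 171\right) = 58056 + 71 = 58127$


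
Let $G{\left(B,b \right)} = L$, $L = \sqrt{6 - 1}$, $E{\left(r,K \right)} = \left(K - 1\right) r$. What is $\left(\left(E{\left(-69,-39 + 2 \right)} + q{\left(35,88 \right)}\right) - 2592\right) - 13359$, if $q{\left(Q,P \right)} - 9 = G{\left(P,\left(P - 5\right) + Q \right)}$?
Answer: $-13320 + \sqrt{5} \approx -13318.0$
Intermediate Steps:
$E{\left(r,K \right)} = r \left(-1 + K\right)$ ($E{\left(r,K \right)} = \left(-1 + K\right) r = r \left(-1 + K\right)$)
$L = \sqrt{5} \approx 2.2361$
$G{\left(B,b \right)} = \sqrt{5}$
$q{\left(Q,P \right)} = 9 + \sqrt{5}$
$\left(\left(E{\left(-69,-39 + 2 \right)} + q{\left(35,88 \right)}\right) - 2592\right) - 13359 = \left(\left(- 69 \left(-1 + \left(-39 + 2\right)\right) + \left(9 + \sqrt{5}\right)\right) - 2592\right) - 13359 = \left(\left(- 69 \left(-1 - 37\right) + \left(9 + \sqrt{5}\right)\right) - 2592\right) - 13359 = \left(\left(\left(-69\right) \left(-38\right) + \left(9 + \sqrt{5}\right)\right) - 2592\right) - 13359 = \left(\left(2622 + \left(9 + \sqrt{5}\right)\right) - 2592\right) - 13359 = \left(\left(2631 + \sqrt{5}\right) - 2592\right) - 13359 = \left(39 + \sqrt{5}\right) - 13359 = -13320 + \sqrt{5}$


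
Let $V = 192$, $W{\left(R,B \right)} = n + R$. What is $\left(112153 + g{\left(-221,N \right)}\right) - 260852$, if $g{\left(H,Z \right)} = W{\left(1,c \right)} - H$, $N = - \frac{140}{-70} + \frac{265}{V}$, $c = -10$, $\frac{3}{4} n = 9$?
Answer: $-148465$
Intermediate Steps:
$n = 12$ ($n = \frac{4}{3} \cdot 9 = 12$)
$W{\left(R,B \right)} = 12 + R$
$N = \frac{649}{192}$ ($N = - \frac{140}{-70} + \frac{265}{192} = \left(-140\right) \left(- \frac{1}{70}\right) + 265 \cdot \frac{1}{192} = 2 + \frac{265}{192} = \frac{649}{192} \approx 3.3802$)
$g{\left(H,Z \right)} = 13 - H$ ($g{\left(H,Z \right)} = \left(12 + 1\right) - H = 13 - H$)
$\left(112153 + g{\left(-221,N \right)}\right) - 260852 = \left(112153 + \left(13 - -221\right)\right) - 260852 = \left(112153 + \left(13 + 221\right)\right) - 260852 = \left(112153 + 234\right) - 260852 = 112387 - 260852 = -148465$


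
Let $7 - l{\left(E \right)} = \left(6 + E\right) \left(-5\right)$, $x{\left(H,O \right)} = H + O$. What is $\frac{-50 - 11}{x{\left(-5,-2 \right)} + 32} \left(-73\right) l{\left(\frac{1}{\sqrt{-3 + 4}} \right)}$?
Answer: $\frac{187026}{25} \approx 7481.0$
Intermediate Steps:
$l{\left(E \right)} = 37 + 5 E$ ($l{\left(E \right)} = 7 - \left(6 + E\right) \left(-5\right) = 7 - \left(-30 - 5 E\right) = 7 + \left(30 + 5 E\right) = 37 + 5 E$)
$\frac{-50 - 11}{x{\left(-5,-2 \right)} + 32} \left(-73\right) l{\left(\frac{1}{\sqrt{-3 + 4}} \right)} = \frac{-50 - 11}{\left(-5 - 2\right) + 32} \left(-73\right) \left(37 + \frac{5}{\sqrt{-3 + 4}}\right) = - \frac{61}{-7 + 32} \left(-73\right) \left(37 + \frac{5}{\sqrt{1}}\right) = - \frac{61}{25} \left(-73\right) \left(37 + \frac{5}{1}\right) = \left(-61\right) \frac{1}{25} \left(-73\right) \left(37 + 5 \cdot 1\right) = \left(- \frac{61}{25}\right) \left(-73\right) \left(37 + 5\right) = \frac{4453}{25} \cdot 42 = \frac{187026}{25}$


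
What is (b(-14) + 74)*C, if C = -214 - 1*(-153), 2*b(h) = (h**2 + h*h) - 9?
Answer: -32391/2 ≈ -16196.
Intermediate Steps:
b(h) = -9/2 + h**2 (b(h) = ((h**2 + h*h) - 9)/2 = ((h**2 + h**2) - 9)/2 = (2*h**2 - 9)/2 = (-9 + 2*h**2)/2 = -9/2 + h**2)
C = -61 (C = -214 + 153 = -61)
(b(-14) + 74)*C = ((-9/2 + (-14)**2) + 74)*(-61) = ((-9/2 + 196) + 74)*(-61) = (383/2 + 74)*(-61) = (531/2)*(-61) = -32391/2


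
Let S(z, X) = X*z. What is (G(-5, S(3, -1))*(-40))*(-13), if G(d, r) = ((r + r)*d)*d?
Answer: -78000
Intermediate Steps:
G(d, r) = 2*r*d² (G(d, r) = ((2*r)*d)*d = (2*d*r)*d = 2*r*d²)
(G(-5, S(3, -1))*(-40))*(-13) = ((2*(-1*3)*(-5)²)*(-40))*(-13) = ((2*(-3)*25)*(-40))*(-13) = -150*(-40)*(-13) = 6000*(-13) = -78000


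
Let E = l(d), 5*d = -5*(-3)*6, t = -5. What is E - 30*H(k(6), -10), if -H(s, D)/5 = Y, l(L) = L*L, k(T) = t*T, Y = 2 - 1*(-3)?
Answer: 1074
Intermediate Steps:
d = 18 (d = (-5*(-3)*6)/5 = (15*6)/5 = (⅕)*90 = 18)
Y = 5 (Y = 2 + 3 = 5)
k(T) = -5*T
l(L) = L²
E = 324 (E = 18² = 324)
H(s, D) = -25 (H(s, D) = -5*5 = -25)
E - 30*H(k(6), -10) = 324 - 30*(-25) = 324 + 750 = 1074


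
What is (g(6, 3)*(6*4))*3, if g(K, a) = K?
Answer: 432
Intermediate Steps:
(g(6, 3)*(6*4))*3 = (6*(6*4))*3 = (6*24)*3 = 144*3 = 432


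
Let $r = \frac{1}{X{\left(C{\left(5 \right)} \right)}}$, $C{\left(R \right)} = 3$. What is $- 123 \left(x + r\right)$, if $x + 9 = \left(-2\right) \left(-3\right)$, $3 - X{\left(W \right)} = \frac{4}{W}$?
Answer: $\frac{1476}{5} \approx 295.2$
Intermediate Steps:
$X{\left(W \right)} = 3 - \frac{4}{W}$
$x = -3$ ($x = -9 - -6 = -9 + 6 = -3$)
$r = \frac{3}{5}$ ($r = \frac{1}{3 - \frac{4}{3}} = \frac{1}{\frac{5}{3}} = \frac{3}{5} \approx 0.6$)
$- 123 \left(x + r\right) = - 123 \left(-3 + \frac{3}{5}\right) = \left(-123\right) \left(- \frac{12}{5}\right) = \frac{1476}{5}$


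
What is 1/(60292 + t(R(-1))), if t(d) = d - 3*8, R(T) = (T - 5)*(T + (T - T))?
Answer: 1/60274 ≈ 1.6591e-5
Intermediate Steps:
R(T) = T*(-5 + T) (R(T) = (-5 + T)*(T + 0) = (-5 + T)*T = T*(-5 + T))
t(d) = -24 + d (t(d) = d - 24 = -24 + d)
1/(60292 + t(R(-1))) = 1/(60292 + (-24 - (-5 - 1))) = 1/(60292 + (-24 - 1*(-6))) = 1/(60292 + (-24 + 6)) = 1/(60292 - 18) = 1/60274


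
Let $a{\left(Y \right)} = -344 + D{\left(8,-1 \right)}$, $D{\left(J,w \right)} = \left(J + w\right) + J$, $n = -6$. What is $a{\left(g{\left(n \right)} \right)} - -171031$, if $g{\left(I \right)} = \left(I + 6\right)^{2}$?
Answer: $170702$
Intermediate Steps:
$D{\left(J,w \right)} = w + 2 J$
$g{\left(I \right)} = \left(6 + I\right)^{2}$
$a{\left(Y \right)} = -329$ ($a{\left(Y \right)} = -344 + \left(-1 + 2 \cdot 8\right) = -344 + \left(-1 + 16\right) = -344 + 15 = -329$)
$a{\left(g{\left(n \right)} \right)} - -171031 = -329 - -171031 = -329 + 171031 = 170702$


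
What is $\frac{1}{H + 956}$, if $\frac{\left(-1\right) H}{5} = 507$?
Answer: $- \frac{1}{1579} \approx -0.00063331$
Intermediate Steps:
$H = -2535$ ($H = \left(-5\right) 507 = -2535$)
$\frac{1}{H + 956} = \frac{1}{-2535 + 956} = \frac{1}{-1579} = - \frac{1}{1579}$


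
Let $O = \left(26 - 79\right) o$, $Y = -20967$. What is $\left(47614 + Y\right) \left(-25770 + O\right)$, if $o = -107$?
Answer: $-535578053$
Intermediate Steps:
$O = 5671$ ($O = \left(26 - 79\right) \left(-107\right) = \left(-53\right) \left(-107\right) = 5671$)
$\left(47614 + Y\right) \left(-25770 + O\right) = \left(47614 - 20967\right) \left(-25770 + 5671\right) = 26647 \left(-20099\right) = -535578053$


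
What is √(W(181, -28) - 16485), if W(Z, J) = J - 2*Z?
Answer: 75*I*√3 ≈ 129.9*I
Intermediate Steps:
√(W(181, -28) - 16485) = √((-28 - 2*181) - 16485) = √((-28 - 362) - 16485) = √(-390 - 16485) = √(-16875) = 75*I*√3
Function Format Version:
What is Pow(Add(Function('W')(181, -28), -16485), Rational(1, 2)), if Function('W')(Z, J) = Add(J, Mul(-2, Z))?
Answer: Mul(75, I, Pow(3, Rational(1, 2))) ≈ Mul(129.90, I)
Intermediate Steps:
Pow(Add(Function('W')(181, -28), -16485), Rational(1, 2)) = Pow(Add(Add(-28, Mul(-2, 181)), -16485), Rational(1, 2)) = Pow(Add(Add(-28, -362), -16485), Rational(1, 2)) = Pow(Add(-390, -16485), Rational(1, 2)) = Pow(-16875, Rational(1, 2)) = Mul(75, I, Pow(3, Rational(1, 2)))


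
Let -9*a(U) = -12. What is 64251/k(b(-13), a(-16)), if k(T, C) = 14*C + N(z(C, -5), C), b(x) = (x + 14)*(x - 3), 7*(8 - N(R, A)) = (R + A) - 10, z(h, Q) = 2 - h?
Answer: 1349271/584 ≈ 2310.4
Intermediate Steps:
a(U) = 4/3 (a(U) = -⅑*(-12) = 4/3)
N(R, A) = 66/7 - A/7 - R/7 (N(R, A) = 8 - ((R + A) - 10)/7 = 8 - ((A + R) - 10)/7 = 8 - (-10 + A + R)/7 = 8 + (10/7 - A/7 - R/7) = 66/7 - A/7 - R/7)
b(x) = (-3 + x)*(14 + x) (b(x) = (14 + x)*(-3 + x) = (-3 + x)*(14 + x))
k(T, C) = 64/7 + 14*C (k(T, C) = 14*C + (66/7 - C/7 - (2 - C)/7) = 14*C + (66/7 - C/7 + (-2/7 + C/7)) = 14*C + 64/7 = 64/7 + 14*C)
64251/k(b(-13), a(-16)) = 64251/(64/7 + 14*(4/3)) = 64251/(64/7 + 56/3) = 64251/(584/21) = 64251*(21/584) = 1349271/584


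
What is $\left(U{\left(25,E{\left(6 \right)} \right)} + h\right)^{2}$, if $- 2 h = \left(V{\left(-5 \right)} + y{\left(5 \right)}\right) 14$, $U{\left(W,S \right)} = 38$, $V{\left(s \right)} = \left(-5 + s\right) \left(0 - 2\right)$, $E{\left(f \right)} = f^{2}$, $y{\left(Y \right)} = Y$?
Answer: $18769$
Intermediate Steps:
$V{\left(s \right)} = 10 - 2 s$ ($V{\left(s \right)} = \left(-5 + s\right) \left(-2\right) = 10 - 2 s$)
$h = -175$ ($h = - \frac{\left(\left(10 - -10\right) + 5\right) 14}{2} = - \frac{\left(\left(10 + 10\right) + 5\right) 14}{2} = - \frac{\left(20 + 5\right) 14}{2} = - \frac{25 \cdot 14}{2} = \left(- \frac{1}{2}\right) 350 = -175$)
$\left(U{\left(25,E{\left(6 \right)} \right)} + h\right)^{2} = \left(38 - 175\right)^{2} = \left(-137\right)^{2} = 18769$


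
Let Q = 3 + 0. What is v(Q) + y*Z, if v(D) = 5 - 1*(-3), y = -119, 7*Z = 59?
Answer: -995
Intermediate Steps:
Z = 59/7 (Z = (1/7)*59 = 59/7 ≈ 8.4286)
Q = 3
v(D) = 8 (v(D) = 5 + 3 = 8)
v(Q) + y*Z = 8 - 119*59/7 = 8 - 1003 = -995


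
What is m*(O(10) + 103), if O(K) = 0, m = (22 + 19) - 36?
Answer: 515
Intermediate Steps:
m = 5 (m = 41 - 36 = 5)
m*(O(10) + 103) = 5*(0 + 103) = 5*103 = 515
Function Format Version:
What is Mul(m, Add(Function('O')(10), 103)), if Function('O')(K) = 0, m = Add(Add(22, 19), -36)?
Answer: 515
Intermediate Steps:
m = 5 (m = Add(41, -36) = 5)
Mul(m, Add(Function('O')(10), 103)) = Mul(5, Add(0, 103)) = Mul(5, 103) = 515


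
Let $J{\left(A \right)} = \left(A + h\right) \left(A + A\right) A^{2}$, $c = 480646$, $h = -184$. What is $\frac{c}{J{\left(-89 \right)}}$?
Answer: $\frac{240323}{192456537} \approx 0.0012487$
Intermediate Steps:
$J{\left(A \right)} = 2 A^{3} \left(-184 + A\right)$ ($J{\left(A \right)} = \left(A - 184\right) \left(A + A\right) A^{2} = \left(-184 + A\right) 2 A A^{2} = 2 A \left(-184 + A\right) A^{2} = 2 A^{3} \left(-184 + A\right)$)
$\frac{c}{J{\left(-89 \right)}} = \frac{480646}{2 \left(-89\right)^{3} \left(-184 - 89\right)} = \frac{480646}{2 \left(-704969\right) \left(-273\right)} = \frac{480646}{384913074} = 480646 \cdot \frac{1}{384913074} = \frac{240323}{192456537}$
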